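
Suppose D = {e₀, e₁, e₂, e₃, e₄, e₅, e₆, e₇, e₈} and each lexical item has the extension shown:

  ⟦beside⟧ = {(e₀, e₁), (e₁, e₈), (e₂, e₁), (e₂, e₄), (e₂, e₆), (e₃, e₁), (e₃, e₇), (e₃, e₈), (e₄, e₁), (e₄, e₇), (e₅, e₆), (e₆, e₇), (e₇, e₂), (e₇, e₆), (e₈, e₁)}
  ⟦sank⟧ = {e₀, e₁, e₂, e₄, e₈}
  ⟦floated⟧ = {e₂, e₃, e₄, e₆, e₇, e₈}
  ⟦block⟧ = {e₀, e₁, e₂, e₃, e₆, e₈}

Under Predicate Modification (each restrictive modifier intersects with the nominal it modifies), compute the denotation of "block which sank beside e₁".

{e₀, e₂, e₈}

⟦which sank⟧ = ⟦sank⟧ = {e₀, e₁, e₂, e₄, e₈}
⟦beside e₁⟧ = {x : ⟨x, e₁⟩ ∈ ⟦beside⟧} = {e₀, e₂, e₃, e₄, e₈}
⟦block⟧ = {e₀, e₁, e₂, e₃, e₆, e₈}
… ∩ ⟦which sank⟧ = {e₀, e₁, e₂, e₃, e₆, e₈} ∩ {e₀, e₁, e₂, e₄, e₈} = {e₀, e₁, e₂, e₈}
… ∩ ⟦beside e₁⟧ = {e₀, e₁, e₂, e₈} ∩ {e₀, e₂, e₃, e₄, e₈} = {e₀, e₂, e₈}
So ⟦block which sank beside e₁⟧ = {e₀, e₂, e₈}.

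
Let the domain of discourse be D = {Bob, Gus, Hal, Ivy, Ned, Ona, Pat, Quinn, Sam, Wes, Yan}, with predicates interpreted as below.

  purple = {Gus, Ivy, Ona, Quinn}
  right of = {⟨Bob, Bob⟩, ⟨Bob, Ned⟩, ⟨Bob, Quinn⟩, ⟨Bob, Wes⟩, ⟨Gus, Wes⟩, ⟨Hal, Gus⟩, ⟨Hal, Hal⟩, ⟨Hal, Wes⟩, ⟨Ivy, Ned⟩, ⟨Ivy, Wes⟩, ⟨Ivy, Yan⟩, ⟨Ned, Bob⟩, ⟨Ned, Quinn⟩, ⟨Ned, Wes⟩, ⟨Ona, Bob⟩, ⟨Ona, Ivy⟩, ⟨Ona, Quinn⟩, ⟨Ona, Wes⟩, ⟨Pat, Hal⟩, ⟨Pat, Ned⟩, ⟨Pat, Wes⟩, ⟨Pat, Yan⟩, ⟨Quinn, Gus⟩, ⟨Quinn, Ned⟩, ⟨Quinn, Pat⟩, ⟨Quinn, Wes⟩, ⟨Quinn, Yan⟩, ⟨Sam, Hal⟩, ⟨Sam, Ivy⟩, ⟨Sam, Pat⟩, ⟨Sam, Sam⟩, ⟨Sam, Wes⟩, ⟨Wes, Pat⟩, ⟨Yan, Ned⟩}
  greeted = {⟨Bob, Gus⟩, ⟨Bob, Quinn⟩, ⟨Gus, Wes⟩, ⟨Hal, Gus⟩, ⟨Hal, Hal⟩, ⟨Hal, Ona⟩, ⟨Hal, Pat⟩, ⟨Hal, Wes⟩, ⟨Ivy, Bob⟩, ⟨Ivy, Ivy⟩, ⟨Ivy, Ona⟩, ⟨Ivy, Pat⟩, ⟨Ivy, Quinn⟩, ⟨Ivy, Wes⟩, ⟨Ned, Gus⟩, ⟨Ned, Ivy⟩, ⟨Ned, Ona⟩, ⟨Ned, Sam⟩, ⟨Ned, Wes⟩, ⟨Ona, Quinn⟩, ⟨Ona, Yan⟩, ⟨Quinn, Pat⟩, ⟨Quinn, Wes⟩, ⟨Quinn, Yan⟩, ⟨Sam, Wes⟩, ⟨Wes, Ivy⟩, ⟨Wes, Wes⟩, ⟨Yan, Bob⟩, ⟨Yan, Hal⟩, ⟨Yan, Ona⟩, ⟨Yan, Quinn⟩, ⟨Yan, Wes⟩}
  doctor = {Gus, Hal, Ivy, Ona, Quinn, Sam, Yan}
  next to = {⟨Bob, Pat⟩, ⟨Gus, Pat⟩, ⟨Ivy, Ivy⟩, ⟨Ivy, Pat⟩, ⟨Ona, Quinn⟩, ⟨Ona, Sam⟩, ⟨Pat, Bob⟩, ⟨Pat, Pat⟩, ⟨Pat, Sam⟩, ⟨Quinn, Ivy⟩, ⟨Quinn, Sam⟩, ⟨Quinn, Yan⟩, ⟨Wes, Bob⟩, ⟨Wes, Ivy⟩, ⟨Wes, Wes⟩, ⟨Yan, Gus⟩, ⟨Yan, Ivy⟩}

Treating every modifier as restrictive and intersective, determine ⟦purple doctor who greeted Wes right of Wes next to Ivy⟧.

⟦who greeted Wes⟧ = {x : ⟨x, Wes⟩ ∈ ⟦greeted⟧} = {Gus, Hal, Ivy, Ned, Quinn, Sam, Wes, Yan}
⟦right of Wes⟧ = {x : ⟨x, Wes⟩ ∈ ⟦right of⟧} = {Bob, Gus, Hal, Ivy, Ned, Ona, Pat, Quinn, Sam}
⟦next to Ivy⟧ = {x : ⟨x, Ivy⟩ ∈ ⟦next to⟧} = {Ivy, Quinn, Wes, Yan}
⟦doctor⟧ = {Gus, Hal, Ivy, Ona, Quinn, Sam, Yan}
… ∩ ⟦who greeted Wes⟧ = {Gus, Hal, Ivy, Ona, Quinn, Sam, Yan} ∩ {Gus, Hal, Ivy, Ned, Quinn, Sam, Wes, Yan} = {Gus, Hal, Ivy, Quinn, Sam, Yan}
… ∩ ⟦right of Wes⟧ = {Gus, Hal, Ivy, Quinn, Sam, Yan} ∩ {Bob, Gus, Hal, Ivy, Ned, Ona, Pat, Quinn, Sam} = {Gus, Hal, Ivy, Quinn, Sam}
… ∩ ⟦next to Ivy⟧ = {Gus, Hal, Ivy, Quinn, Sam} ∩ {Ivy, Quinn, Wes, Yan} = {Ivy, Quinn}
… ∩ ⟦purple⟧ = {Ivy, Quinn} ∩ {Gus, Ivy, Ona, Quinn} = {Ivy, Quinn}
So ⟦purple doctor who greeted Wes right of Wes next to Ivy⟧ = {Ivy, Quinn}.

{Ivy, Quinn}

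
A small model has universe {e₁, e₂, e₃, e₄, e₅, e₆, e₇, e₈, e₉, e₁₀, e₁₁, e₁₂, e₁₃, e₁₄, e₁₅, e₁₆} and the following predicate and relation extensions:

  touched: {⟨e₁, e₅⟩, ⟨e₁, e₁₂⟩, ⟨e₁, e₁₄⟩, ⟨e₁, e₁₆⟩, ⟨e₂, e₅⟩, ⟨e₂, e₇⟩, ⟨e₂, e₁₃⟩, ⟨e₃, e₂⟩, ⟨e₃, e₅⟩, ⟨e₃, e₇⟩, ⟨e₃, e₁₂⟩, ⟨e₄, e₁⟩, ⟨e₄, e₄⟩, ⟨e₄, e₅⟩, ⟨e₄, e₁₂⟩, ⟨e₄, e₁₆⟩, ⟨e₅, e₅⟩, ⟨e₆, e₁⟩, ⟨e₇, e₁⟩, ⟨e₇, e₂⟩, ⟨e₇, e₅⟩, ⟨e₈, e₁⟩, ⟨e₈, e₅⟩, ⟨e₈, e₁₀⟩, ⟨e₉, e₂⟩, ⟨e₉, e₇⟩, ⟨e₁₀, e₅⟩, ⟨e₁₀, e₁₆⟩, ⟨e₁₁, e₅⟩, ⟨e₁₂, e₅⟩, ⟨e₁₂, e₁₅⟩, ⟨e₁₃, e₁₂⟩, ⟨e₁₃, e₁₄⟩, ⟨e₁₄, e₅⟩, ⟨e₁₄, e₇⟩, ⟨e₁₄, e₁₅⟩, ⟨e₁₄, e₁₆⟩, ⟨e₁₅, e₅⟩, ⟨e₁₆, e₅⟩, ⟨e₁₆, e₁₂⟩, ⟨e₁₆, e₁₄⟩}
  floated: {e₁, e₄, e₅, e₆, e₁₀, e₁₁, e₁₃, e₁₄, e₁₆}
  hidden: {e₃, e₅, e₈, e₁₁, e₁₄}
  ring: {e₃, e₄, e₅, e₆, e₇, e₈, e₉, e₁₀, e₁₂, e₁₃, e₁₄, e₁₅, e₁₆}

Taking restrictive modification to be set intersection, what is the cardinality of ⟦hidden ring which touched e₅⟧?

4

⟦which touched e₅⟧ = {x : ⟨x, e₅⟩ ∈ ⟦touched⟧} = {e₁, e₂, e₃, e₄, e₅, e₇, e₈, e₁₀, e₁₁, e₁₂, e₁₄, e₁₅, e₁₆}
⟦ring⟧ = {e₃, e₄, e₅, e₆, e₇, e₈, e₉, e₁₀, e₁₂, e₁₃, e₁₄, e₁₅, e₁₆}
… ∩ ⟦which touched e₅⟧ = {e₃, e₄, e₅, e₆, e₇, e₈, e₉, e₁₀, e₁₂, e₁₃, e₁₄, e₁₅, e₁₆} ∩ {e₁, e₂, e₃, e₄, e₅, e₇, e₈, e₁₀, e₁₁, e₁₂, e₁₄, e₁₅, e₁₆} = {e₃, e₄, e₅, e₇, e₈, e₁₀, e₁₂, e₁₄, e₁₅, e₁₆}
… ∩ ⟦hidden⟧ = {e₃, e₄, e₅, e₇, e₈, e₁₀, e₁₂, e₁₄, e₁₅, e₁₆} ∩ {e₃, e₅, e₈, e₁₁, e₁₄} = {e₃, e₅, e₈, e₁₄}
⟦hidden ring which touched e₅⟧ = {e₃, e₅, e₈, e₁₄}, so the cardinality is 4.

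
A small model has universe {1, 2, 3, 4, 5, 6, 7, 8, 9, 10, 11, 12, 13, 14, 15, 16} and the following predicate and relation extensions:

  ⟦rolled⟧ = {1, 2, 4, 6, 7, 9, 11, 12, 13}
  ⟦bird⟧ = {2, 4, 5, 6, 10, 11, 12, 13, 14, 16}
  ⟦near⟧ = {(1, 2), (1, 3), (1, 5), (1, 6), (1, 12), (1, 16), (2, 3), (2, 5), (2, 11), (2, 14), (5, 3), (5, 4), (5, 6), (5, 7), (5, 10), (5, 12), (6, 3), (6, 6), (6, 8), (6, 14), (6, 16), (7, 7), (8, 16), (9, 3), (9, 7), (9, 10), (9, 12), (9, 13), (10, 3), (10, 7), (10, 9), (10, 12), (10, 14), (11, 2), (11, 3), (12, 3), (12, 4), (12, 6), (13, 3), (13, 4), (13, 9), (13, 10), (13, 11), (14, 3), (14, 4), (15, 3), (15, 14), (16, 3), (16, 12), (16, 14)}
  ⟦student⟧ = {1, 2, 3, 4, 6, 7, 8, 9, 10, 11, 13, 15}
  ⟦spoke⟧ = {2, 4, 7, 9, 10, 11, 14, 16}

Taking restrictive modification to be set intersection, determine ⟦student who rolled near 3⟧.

⟦who rolled⟧ = ⟦rolled⟧ = {1, 2, 4, 6, 7, 9, 11, 12, 13}
⟦near 3⟧ = {x : ⟨x, 3⟩ ∈ ⟦near⟧} = {1, 2, 5, 6, 9, 10, 11, 12, 13, 14, 15, 16}
⟦student⟧ = {1, 2, 3, 4, 6, 7, 8, 9, 10, 11, 13, 15}
… ∩ ⟦who rolled⟧ = {1, 2, 3, 4, 6, 7, 8, 9, 10, 11, 13, 15} ∩ {1, 2, 4, 6, 7, 9, 11, 12, 13} = {1, 2, 4, 6, 7, 9, 11, 13}
… ∩ ⟦near 3⟧ = {1, 2, 4, 6, 7, 9, 11, 13} ∩ {1, 2, 5, 6, 9, 10, 11, 12, 13, 14, 15, 16} = {1, 2, 6, 9, 11, 13}
So ⟦student who rolled near 3⟧ = {1, 2, 6, 9, 11, 13}.

{1, 2, 6, 9, 11, 13}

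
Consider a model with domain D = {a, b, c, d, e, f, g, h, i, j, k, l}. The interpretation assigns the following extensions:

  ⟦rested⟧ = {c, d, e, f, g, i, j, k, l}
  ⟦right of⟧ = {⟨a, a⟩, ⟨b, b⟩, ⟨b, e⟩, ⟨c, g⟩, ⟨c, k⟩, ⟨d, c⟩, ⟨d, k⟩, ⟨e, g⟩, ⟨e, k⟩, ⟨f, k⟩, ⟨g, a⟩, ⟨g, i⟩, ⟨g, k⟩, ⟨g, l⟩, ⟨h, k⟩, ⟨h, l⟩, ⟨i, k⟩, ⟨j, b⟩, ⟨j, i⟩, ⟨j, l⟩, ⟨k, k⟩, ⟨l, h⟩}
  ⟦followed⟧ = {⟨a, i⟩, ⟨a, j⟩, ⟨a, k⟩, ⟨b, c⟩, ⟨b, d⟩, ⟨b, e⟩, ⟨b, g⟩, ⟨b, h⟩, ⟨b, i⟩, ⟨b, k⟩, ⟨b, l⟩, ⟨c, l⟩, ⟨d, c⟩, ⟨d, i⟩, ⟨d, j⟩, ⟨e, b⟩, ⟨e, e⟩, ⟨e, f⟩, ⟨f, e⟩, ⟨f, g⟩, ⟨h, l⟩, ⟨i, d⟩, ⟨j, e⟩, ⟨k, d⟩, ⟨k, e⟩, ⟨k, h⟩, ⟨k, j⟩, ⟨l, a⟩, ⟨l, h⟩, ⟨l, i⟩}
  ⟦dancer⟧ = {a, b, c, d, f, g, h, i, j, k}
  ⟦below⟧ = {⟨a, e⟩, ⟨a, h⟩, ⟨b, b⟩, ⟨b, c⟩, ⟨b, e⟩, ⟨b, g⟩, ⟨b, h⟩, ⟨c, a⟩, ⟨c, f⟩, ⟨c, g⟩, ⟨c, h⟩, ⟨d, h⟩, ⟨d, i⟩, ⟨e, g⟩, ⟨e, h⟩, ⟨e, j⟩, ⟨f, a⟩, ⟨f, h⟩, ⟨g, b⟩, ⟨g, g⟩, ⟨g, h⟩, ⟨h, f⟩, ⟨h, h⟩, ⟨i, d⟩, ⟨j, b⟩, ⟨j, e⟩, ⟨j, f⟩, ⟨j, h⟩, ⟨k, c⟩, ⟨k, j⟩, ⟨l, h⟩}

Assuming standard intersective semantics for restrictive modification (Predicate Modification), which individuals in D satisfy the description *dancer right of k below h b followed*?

{c, d, g, h}

⟦right of k⟧ = {x : ⟨x, k⟩ ∈ ⟦right of⟧} = {c, d, e, f, g, h, i, k}
⟦below h⟧ = {x : ⟨x, h⟩ ∈ ⟦below⟧} = {a, b, c, d, e, f, g, h, j, l}
⟦b followed⟧ = {x : ⟨b, x⟩ ∈ ⟦followed⟧} = {c, d, e, g, h, i, k, l}
⟦dancer⟧ = {a, b, c, d, f, g, h, i, j, k}
… ∩ ⟦right of k⟧ = {a, b, c, d, f, g, h, i, j, k} ∩ {c, d, e, f, g, h, i, k} = {c, d, f, g, h, i, k}
… ∩ ⟦below h⟧ = {c, d, f, g, h, i, k} ∩ {a, b, c, d, e, f, g, h, j, l} = {c, d, f, g, h}
… ∩ ⟦b followed⟧ = {c, d, f, g, h} ∩ {c, d, e, g, h, i, k, l} = {c, d, g, h}
So ⟦dancer right of k below h b followed⟧ = {c, d, g, h}.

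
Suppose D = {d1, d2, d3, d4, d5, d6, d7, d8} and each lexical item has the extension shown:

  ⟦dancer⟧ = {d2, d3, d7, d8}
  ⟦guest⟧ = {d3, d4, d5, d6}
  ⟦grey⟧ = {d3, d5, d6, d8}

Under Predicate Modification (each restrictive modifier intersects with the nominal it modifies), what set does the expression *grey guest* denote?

⟦guest⟧ = {d3, d4, d5, d6}
… ∩ ⟦grey⟧ = {d3, d4, d5, d6} ∩ {d3, d5, d6, d8} = {d3, d5, d6}
So ⟦grey guest⟧ = {d3, d5, d6}.

{d3, d5, d6}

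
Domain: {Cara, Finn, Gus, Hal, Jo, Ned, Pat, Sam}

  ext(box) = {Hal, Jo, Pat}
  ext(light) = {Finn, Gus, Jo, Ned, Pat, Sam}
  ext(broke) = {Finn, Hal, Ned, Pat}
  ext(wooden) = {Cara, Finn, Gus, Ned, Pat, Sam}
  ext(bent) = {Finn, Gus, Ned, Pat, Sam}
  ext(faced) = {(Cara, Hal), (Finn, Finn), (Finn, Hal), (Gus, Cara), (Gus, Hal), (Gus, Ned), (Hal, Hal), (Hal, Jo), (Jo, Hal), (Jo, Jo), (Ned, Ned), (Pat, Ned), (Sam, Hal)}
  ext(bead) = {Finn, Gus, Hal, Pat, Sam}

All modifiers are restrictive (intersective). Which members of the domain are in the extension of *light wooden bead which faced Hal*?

{Finn, Gus, Sam}

⟦which faced Hal⟧ = {x : ⟨x, Hal⟩ ∈ ⟦faced⟧} = {Cara, Finn, Gus, Hal, Jo, Sam}
⟦bead⟧ = {Finn, Gus, Hal, Pat, Sam}
… ∩ ⟦which faced Hal⟧ = {Finn, Gus, Hal, Pat, Sam} ∩ {Cara, Finn, Gus, Hal, Jo, Sam} = {Finn, Gus, Hal, Sam}
… ∩ ⟦light⟧ = {Finn, Gus, Hal, Sam} ∩ {Finn, Gus, Jo, Ned, Pat, Sam} = {Finn, Gus, Sam}
… ∩ ⟦wooden⟧ = {Finn, Gus, Sam} ∩ {Cara, Finn, Gus, Ned, Pat, Sam} = {Finn, Gus, Sam}
So ⟦light wooden bead which faced Hal⟧ = {Finn, Gus, Sam}.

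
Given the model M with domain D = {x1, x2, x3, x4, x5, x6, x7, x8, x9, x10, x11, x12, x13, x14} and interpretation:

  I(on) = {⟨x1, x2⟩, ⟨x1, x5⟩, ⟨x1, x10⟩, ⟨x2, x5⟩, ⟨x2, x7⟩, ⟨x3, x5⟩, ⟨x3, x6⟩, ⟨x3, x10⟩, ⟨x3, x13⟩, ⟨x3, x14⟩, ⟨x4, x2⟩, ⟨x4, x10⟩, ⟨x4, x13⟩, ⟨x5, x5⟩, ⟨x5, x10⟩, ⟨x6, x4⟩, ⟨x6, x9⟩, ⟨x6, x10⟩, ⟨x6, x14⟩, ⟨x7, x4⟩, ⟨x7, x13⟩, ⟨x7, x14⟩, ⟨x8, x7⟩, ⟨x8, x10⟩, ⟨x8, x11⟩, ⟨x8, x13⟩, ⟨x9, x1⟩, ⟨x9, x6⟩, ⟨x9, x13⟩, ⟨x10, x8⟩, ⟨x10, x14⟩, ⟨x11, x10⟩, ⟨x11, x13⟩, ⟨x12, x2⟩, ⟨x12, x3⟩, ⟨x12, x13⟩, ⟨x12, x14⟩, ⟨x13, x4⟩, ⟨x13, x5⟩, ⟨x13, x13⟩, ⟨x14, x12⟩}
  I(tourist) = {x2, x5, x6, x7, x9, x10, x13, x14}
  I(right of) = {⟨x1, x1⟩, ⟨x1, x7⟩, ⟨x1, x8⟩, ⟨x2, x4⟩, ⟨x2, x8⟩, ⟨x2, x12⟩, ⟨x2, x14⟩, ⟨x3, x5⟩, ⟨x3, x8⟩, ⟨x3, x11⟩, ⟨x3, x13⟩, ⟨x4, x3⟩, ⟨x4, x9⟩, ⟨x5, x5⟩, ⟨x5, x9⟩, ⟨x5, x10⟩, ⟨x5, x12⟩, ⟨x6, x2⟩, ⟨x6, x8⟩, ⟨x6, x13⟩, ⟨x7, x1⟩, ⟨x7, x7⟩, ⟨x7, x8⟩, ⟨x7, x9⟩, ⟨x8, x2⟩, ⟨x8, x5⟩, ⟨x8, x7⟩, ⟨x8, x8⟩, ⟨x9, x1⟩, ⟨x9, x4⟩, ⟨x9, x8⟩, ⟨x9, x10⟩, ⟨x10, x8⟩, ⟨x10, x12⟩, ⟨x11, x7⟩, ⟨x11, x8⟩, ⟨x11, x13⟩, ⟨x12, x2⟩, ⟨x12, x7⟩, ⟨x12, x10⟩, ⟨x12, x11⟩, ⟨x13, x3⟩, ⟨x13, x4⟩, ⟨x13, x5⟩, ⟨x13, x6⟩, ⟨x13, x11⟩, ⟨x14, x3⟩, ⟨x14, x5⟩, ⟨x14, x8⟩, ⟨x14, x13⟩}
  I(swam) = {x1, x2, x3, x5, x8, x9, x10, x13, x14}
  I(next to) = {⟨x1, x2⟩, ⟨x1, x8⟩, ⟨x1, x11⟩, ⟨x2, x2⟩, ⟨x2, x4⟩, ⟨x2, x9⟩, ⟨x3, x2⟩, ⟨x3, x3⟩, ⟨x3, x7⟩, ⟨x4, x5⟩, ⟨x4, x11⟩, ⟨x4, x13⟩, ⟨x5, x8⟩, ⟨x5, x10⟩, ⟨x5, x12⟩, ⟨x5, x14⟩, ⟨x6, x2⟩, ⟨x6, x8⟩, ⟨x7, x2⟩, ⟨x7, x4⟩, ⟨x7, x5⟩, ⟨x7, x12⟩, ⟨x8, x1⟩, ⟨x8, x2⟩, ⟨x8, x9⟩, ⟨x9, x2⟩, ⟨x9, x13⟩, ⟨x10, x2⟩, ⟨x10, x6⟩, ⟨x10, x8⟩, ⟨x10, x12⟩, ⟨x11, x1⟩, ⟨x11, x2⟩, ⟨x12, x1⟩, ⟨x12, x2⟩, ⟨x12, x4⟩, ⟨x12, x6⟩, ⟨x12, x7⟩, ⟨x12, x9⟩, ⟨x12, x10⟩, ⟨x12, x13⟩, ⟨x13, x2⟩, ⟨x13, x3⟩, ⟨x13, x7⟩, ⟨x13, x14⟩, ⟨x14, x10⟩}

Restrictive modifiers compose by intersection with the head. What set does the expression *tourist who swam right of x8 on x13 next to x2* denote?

⟦who swam⟧ = ⟦swam⟧ = {x1, x2, x3, x5, x8, x9, x10, x13, x14}
⟦right of x8⟧ = {x : ⟨x, x8⟩ ∈ ⟦right of⟧} = {x1, x2, x3, x6, x7, x8, x9, x10, x11, x14}
⟦on x13⟧ = {x : ⟨x, x13⟩ ∈ ⟦on⟧} = {x3, x4, x7, x8, x9, x11, x12, x13}
⟦next to x2⟧ = {x : ⟨x, x2⟩ ∈ ⟦next to⟧} = {x1, x2, x3, x6, x7, x8, x9, x10, x11, x12, x13}
⟦tourist⟧ = {x2, x5, x6, x7, x9, x10, x13, x14}
… ∩ ⟦who swam⟧ = {x2, x5, x6, x7, x9, x10, x13, x14} ∩ {x1, x2, x3, x5, x8, x9, x10, x13, x14} = {x2, x5, x9, x10, x13, x14}
… ∩ ⟦right of x8⟧ = {x2, x5, x9, x10, x13, x14} ∩ {x1, x2, x3, x6, x7, x8, x9, x10, x11, x14} = {x2, x9, x10, x14}
… ∩ ⟦on x13⟧ = {x2, x9, x10, x14} ∩ {x3, x4, x7, x8, x9, x11, x12, x13} = {x9}
… ∩ ⟦next to x2⟧ = {x9} ∩ {x1, x2, x3, x6, x7, x8, x9, x10, x11, x12, x13} = {x9}
So ⟦tourist who swam right of x8 on x13 next to x2⟧ = {x9}.

{x9}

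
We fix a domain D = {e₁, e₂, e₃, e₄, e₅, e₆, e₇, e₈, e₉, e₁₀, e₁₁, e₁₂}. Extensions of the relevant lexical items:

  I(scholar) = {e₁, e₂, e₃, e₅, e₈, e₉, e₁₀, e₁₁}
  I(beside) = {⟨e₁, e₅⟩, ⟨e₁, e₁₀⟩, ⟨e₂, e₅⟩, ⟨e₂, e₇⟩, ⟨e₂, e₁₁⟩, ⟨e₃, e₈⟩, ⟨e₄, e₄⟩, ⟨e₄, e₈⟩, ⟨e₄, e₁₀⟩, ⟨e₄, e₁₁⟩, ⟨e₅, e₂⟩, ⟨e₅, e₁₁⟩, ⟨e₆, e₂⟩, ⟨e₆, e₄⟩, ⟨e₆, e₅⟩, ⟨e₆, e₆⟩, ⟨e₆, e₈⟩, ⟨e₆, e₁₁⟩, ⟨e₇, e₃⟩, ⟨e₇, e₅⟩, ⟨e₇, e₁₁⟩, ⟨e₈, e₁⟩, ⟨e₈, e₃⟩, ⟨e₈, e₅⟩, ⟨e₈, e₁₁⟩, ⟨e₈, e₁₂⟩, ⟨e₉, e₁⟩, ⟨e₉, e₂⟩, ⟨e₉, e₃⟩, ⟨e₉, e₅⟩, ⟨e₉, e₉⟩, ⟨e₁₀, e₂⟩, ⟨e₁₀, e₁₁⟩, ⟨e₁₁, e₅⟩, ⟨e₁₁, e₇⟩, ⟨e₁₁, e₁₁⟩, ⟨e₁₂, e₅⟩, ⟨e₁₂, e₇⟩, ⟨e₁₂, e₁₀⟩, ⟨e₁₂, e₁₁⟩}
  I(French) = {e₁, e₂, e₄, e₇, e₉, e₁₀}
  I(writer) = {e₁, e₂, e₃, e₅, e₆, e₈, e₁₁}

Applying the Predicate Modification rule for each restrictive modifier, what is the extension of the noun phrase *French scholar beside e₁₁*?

⟦beside e₁₁⟧ = {x : ⟨x, e₁₁⟩ ∈ ⟦beside⟧} = {e₂, e₄, e₅, e₆, e₇, e₈, e₁₀, e₁₁, e₁₂}
⟦scholar⟧ = {e₁, e₂, e₃, e₅, e₈, e₉, e₁₀, e₁₁}
… ∩ ⟦beside e₁₁⟧ = {e₁, e₂, e₃, e₅, e₈, e₉, e₁₀, e₁₁} ∩ {e₂, e₄, e₅, e₆, e₇, e₈, e₁₀, e₁₁, e₁₂} = {e₂, e₅, e₈, e₁₀, e₁₁}
… ∩ ⟦French⟧ = {e₂, e₅, e₈, e₁₀, e₁₁} ∩ {e₁, e₂, e₄, e₇, e₉, e₁₀} = {e₂, e₁₀}
So ⟦French scholar beside e₁₁⟧ = {e₂, e₁₀}.

{e₂, e₁₀}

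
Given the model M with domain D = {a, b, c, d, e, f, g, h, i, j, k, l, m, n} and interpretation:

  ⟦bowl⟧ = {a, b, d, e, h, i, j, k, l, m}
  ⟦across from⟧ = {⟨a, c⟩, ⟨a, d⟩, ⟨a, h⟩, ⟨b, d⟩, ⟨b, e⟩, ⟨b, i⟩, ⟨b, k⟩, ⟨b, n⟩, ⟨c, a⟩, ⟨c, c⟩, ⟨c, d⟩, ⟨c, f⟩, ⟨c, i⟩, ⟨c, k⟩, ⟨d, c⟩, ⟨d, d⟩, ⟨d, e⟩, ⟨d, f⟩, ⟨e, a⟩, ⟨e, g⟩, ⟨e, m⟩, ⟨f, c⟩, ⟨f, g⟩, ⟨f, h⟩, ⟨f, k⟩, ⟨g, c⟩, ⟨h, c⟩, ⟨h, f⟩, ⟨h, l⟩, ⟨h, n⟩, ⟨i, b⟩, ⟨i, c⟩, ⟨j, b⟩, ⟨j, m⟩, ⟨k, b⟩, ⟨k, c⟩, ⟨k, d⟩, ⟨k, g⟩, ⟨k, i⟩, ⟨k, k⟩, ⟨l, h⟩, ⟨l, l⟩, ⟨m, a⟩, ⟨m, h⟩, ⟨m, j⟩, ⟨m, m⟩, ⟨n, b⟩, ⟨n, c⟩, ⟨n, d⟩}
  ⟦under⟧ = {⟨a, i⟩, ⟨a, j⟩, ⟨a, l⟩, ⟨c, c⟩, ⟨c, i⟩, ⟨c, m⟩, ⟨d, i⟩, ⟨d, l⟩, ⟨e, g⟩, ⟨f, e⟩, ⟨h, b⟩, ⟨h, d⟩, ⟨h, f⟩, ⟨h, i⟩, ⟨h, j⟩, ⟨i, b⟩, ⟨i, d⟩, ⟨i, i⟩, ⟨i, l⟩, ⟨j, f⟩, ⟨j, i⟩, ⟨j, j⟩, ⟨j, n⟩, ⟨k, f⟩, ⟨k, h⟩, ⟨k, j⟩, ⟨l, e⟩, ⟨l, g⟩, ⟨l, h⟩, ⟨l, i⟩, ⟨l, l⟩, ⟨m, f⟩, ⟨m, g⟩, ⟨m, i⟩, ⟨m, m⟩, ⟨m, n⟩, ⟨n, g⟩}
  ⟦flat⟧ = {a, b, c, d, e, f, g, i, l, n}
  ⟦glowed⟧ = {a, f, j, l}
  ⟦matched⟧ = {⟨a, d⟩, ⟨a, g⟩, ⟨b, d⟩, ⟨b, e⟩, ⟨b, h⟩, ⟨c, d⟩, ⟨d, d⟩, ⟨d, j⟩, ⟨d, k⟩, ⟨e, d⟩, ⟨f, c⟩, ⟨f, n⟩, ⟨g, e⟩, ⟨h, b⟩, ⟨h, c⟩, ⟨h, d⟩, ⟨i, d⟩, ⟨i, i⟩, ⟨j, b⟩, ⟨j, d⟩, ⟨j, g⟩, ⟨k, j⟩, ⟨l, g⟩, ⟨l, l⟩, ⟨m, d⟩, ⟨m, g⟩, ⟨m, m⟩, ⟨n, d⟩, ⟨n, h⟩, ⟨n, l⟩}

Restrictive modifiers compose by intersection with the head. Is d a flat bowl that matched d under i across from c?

⟦that matched d⟧ = {x : ⟨x, d⟩ ∈ ⟦matched⟧} = {a, b, c, d, e, h, i, j, m, n}
⟦under i⟧ = {x : ⟨x, i⟩ ∈ ⟦under⟧} = {a, c, d, h, i, j, l, m}
⟦across from c⟧ = {x : ⟨x, c⟩ ∈ ⟦across from⟧} = {a, c, d, f, g, h, i, k, n}
⟦bowl⟧ = {a, b, d, e, h, i, j, k, l, m}
… ∩ ⟦that matched d⟧ = {a, b, d, e, h, i, j, k, l, m} ∩ {a, b, c, d, e, h, i, j, m, n} = {a, b, d, e, h, i, j, m}
… ∩ ⟦under i⟧ = {a, b, d, e, h, i, j, m} ∩ {a, c, d, h, i, j, l, m} = {a, d, h, i, j, m}
… ∩ ⟦across from c⟧ = {a, d, h, i, j, m} ∩ {a, c, d, f, g, h, i, k, n} = {a, d, h, i}
… ∩ ⟦flat⟧ = {a, d, h, i} ∩ {a, b, c, d, e, f, g, i, l, n} = {a, d, i}
⟦flat bowl that matched d under i across from c⟧ = {a, d, i}; d ∈ this set.

yes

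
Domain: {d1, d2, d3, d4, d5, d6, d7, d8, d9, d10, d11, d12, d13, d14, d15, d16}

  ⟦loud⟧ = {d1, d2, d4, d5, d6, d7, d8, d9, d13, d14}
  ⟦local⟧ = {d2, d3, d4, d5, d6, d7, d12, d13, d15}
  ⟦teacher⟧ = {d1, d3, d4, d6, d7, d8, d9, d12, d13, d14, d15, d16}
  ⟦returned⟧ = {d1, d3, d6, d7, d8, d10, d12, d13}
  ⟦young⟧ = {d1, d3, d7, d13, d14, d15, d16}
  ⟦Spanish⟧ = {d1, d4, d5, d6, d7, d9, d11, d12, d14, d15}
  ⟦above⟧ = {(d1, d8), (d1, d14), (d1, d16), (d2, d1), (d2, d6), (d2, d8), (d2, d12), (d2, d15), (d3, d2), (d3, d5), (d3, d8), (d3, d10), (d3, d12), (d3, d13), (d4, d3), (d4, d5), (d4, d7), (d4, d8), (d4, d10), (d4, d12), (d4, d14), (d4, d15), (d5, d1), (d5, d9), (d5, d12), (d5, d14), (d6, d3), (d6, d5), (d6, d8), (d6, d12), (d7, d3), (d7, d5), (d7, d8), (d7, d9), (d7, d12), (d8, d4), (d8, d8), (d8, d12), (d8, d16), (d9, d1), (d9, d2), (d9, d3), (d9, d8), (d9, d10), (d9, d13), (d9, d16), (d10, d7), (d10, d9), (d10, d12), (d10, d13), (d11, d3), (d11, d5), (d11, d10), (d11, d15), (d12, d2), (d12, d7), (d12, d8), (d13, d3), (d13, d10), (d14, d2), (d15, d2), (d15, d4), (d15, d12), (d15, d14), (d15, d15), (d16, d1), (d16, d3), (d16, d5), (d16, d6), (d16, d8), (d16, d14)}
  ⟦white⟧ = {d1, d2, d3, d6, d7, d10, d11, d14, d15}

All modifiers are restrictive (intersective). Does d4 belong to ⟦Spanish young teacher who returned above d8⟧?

⟦who returned⟧ = ⟦returned⟧ = {d1, d3, d6, d7, d8, d10, d12, d13}
⟦above d8⟧ = {x : ⟨x, d8⟩ ∈ ⟦above⟧} = {d1, d2, d3, d4, d6, d7, d8, d9, d12, d16}
⟦teacher⟧ = {d1, d3, d4, d6, d7, d8, d9, d12, d13, d14, d15, d16}
… ∩ ⟦who returned⟧ = {d1, d3, d4, d6, d7, d8, d9, d12, d13, d14, d15, d16} ∩ {d1, d3, d6, d7, d8, d10, d12, d13} = {d1, d3, d6, d7, d8, d12, d13}
… ∩ ⟦above d8⟧ = {d1, d3, d6, d7, d8, d12, d13} ∩ {d1, d2, d3, d4, d6, d7, d8, d9, d12, d16} = {d1, d3, d6, d7, d8, d12}
… ∩ ⟦Spanish⟧ = {d1, d3, d6, d7, d8, d12} ∩ {d1, d4, d5, d6, d7, d9, d11, d12, d14, d15} = {d1, d6, d7, d12}
… ∩ ⟦young⟧ = {d1, d6, d7, d12} ∩ {d1, d3, d7, d13, d14, d15, d16} = {d1, d7}
⟦Spanish young teacher who returned above d8⟧ = {d1, d7}; d4 ∉ this set.

no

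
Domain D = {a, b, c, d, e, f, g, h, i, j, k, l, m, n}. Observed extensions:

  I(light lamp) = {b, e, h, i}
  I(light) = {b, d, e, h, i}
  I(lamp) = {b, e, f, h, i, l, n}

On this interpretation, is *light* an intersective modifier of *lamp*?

⟦light⟧ ∩ ⟦lamp⟧ = {b, d, e, h, i} ∩ {b, e, f, h, i, l, n} = {b, e, h, i}
Observed ⟦light lamp⟧ = {b, e, h, i}.
These coincide, so the modifier is intersective here.

yes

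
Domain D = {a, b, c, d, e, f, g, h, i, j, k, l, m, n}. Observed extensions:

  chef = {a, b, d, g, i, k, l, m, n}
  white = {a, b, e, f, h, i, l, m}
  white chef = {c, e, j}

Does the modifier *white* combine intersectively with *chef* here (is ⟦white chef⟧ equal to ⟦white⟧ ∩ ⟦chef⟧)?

⟦white⟧ ∩ ⟦chef⟧ = {a, b, e, f, h, i, l, m} ∩ {a, b, d, g, i, k, l, m, n} = {a, b, i, l, m}
Observed ⟦white chef⟧ = {c, e, j}.
These differ, so the modifier is not intersective in this model.

no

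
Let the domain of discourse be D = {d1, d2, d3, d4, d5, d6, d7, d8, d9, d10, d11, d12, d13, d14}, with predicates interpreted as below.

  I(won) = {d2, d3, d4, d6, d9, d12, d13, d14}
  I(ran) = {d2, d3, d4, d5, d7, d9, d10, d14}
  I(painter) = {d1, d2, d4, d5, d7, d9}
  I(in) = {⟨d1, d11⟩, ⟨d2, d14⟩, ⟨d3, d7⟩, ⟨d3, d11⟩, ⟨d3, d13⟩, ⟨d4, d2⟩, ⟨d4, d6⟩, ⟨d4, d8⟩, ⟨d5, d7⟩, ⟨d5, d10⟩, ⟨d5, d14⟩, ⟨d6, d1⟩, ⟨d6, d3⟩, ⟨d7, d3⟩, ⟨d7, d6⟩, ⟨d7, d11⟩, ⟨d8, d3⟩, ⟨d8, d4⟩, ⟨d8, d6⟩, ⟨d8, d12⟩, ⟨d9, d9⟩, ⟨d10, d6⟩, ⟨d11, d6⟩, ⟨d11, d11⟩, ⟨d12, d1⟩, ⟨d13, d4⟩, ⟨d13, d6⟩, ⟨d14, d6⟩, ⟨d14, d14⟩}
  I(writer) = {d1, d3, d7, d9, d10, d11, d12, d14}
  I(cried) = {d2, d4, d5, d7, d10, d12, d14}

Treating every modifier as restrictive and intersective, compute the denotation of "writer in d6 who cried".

{d7, d10, d14}

⟦in d6⟧ = {x : ⟨x, d6⟩ ∈ ⟦in⟧} = {d4, d7, d8, d10, d11, d13, d14}
⟦who cried⟧ = ⟦cried⟧ = {d2, d4, d5, d7, d10, d12, d14}
⟦writer⟧ = {d1, d3, d7, d9, d10, d11, d12, d14}
… ∩ ⟦in d6⟧ = {d1, d3, d7, d9, d10, d11, d12, d14} ∩ {d4, d7, d8, d10, d11, d13, d14} = {d7, d10, d11, d14}
… ∩ ⟦who cried⟧ = {d7, d10, d11, d14} ∩ {d2, d4, d5, d7, d10, d12, d14} = {d7, d10, d14}
So ⟦writer in d6 who cried⟧ = {d7, d10, d14}.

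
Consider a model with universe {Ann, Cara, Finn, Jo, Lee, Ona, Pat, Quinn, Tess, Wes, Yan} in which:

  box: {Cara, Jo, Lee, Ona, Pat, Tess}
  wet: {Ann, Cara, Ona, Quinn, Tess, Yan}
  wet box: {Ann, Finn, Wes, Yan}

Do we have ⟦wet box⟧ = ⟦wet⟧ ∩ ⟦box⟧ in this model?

⟦wet⟧ ∩ ⟦box⟧ = {Ann, Cara, Ona, Quinn, Tess, Yan} ∩ {Cara, Jo, Lee, Ona, Pat, Tess} = {Cara, Ona, Tess}
Observed ⟦wet box⟧ = {Ann, Finn, Wes, Yan}.
These differ, so the modifier is not intersective in this model.

no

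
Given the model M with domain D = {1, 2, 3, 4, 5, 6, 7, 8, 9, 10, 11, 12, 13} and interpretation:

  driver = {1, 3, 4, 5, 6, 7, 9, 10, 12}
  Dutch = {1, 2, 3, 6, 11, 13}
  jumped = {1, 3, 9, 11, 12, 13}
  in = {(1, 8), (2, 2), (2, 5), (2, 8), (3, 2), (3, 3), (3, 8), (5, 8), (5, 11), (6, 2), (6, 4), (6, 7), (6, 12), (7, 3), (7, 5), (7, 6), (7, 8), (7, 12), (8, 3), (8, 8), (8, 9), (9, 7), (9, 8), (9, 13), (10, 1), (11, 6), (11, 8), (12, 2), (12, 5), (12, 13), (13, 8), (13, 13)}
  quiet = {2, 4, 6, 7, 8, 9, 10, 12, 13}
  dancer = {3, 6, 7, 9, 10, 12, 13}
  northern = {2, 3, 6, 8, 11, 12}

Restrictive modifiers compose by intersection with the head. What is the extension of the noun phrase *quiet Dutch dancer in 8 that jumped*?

{13}

⟦in 8⟧ = {x : ⟨x, 8⟩ ∈ ⟦in⟧} = {1, 2, 3, 5, 7, 8, 9, 11, 13}
⟦that jumped⟧ = ⟦jumped⟧ = {1, 3, 9, 11, 12, 13}
⟦dancer⟧ = {3, 6, 7, 9, 10, 12, 13}
… ∩ ⟦in 8⟧ = {3, 6, 7, 9, 10, 12, 13} ∩ {1, 2, 3, 5, 7, 8, 9, 11, 13} = {3, 7, 9, 13}
… ∩ ⟦that jumped⟧ = {3, 7, 9, 13} ∩ {1, 3, 9, 11, 12, 13} = {3, 9, 13}
… ∩ ⟦quiet⟧ = {3, 9, 13} ∩ {2, 4, 6, 7, 8, 9, 10, 12, 13} = {9, 13}
… ∩ ⟦Dutch⟧ = {9, 13} ∩ {1, 2, 3, 6, 11, 13} = {13}
So ⟦quiet Dutch dancer in 8 that jumped⟧ = {13}.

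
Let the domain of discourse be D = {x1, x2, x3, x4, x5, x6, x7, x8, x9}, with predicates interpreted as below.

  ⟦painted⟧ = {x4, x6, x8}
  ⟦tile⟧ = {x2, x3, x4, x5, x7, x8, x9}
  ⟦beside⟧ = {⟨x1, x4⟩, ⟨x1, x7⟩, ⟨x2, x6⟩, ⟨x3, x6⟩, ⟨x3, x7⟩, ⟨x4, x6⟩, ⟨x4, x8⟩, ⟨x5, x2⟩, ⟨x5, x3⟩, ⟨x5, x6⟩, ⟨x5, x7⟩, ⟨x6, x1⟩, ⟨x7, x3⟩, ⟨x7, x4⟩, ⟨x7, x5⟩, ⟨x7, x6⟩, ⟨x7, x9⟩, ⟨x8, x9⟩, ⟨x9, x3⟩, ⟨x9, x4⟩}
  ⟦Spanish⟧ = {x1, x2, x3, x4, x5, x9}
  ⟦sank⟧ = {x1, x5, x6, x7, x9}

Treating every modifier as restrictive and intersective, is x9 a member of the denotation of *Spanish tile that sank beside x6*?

no

⟦that sank⟧ = ⟦sank⟧ = {x1, x5, x6, x7, x9}
⟦beside x6⟧ = {x : ⟨x, x6⟩ ∈ ⟦beside⟧} = {x2, x3, x4, x5, x7}
⟦tile⟧ = {x2, x3, x4, x5, x7, x8, x9}
… ∩ ⟦that sank⟧ = {x2, x3, x4, x5, x7, x8, x9} ∩ {x1, x5, x6, x7, x9} = {x5, x7, x9}
… ∩ ⟦beside x6⟧ = {x5, x7, x9} ∩ {x2, x3, x4, x5, x7} = {x5, x7}
… ∩ ⟦Spanish⟧ = {x5, x7} ∩ {x1, x2, x3, x4, x5, x9} = {x5}
⟦Spanish tile that sank beside x6⟧ = {x5}; x9 ∉ this set.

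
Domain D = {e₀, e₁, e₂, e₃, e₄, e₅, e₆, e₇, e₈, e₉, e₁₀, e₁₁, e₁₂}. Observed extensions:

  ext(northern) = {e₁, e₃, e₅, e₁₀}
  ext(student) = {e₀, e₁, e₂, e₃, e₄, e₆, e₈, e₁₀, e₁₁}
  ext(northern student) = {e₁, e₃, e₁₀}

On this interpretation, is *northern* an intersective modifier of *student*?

yes

⟦northern⟧ ∩ ⟦student⟧ = {e₁, e₃, e₅, e₁₀} ∩ {e₀, e₁, e₂, e₃, e₄, e₆, e₈, e₁₀, e₁₁} = {e₁, e₃, e₁₀}
Observed ⟦northern student⟧ = {e₁, e₃, e₁₀}.
These coincide, so the modifier is intersective here.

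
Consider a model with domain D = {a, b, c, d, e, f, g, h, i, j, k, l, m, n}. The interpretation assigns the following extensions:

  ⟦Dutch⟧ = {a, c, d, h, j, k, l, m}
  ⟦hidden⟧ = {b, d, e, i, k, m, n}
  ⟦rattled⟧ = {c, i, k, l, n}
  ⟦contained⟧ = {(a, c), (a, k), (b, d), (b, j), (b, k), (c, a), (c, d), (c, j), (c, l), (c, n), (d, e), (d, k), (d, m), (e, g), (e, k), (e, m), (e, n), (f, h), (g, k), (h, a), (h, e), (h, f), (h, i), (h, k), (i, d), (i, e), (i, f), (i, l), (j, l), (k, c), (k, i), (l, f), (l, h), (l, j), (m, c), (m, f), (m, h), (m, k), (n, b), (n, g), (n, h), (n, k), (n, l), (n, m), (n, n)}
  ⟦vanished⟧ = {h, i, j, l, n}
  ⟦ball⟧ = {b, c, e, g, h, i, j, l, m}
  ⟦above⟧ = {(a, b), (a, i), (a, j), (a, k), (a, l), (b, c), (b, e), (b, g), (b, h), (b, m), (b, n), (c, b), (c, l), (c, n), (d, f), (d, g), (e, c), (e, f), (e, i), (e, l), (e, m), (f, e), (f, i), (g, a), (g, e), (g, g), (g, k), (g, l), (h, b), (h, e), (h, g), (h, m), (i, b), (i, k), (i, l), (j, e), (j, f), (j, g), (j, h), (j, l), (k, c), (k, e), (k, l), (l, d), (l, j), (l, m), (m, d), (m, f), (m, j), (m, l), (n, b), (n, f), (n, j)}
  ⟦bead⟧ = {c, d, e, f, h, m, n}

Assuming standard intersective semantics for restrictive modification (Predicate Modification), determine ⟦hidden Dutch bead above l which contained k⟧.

{m}

⟦above l⟧ = {x : ⟨x, l⟩ ∈ ⟦above⟧} = {a, c, e, g, i, j, k, m}
⟦which contained k⟧ = {x : ⟨x, k⟩ ∈ ⟦contained⟧} = {a, b, d, e, g, h, m, n}
⟦bead⟧ = {c, d, e, f, h, m, n}
… ∩ ⟦above l⟧ = {c, d, e, f, h, m, n} ∩ {a, c, e, g, i, j, k, m} = {c, e, m}
… ∩ ⟦which contained k⟧ = {c, e, m} ∩ {a, b, d, e, g, h, m, n} = {e, m}
… ∩ ⟦hidden⟧ = {e, m} ∩ {b, d, e, i, k, m, n} = {e, m}
… ∩ ⟦Dutch⟧ = {e, m} ∩ {a, c, d, h, j, k, l, m} = {m}
So ⟦hidden Dutch bead above l which contained k⟧ = {m}.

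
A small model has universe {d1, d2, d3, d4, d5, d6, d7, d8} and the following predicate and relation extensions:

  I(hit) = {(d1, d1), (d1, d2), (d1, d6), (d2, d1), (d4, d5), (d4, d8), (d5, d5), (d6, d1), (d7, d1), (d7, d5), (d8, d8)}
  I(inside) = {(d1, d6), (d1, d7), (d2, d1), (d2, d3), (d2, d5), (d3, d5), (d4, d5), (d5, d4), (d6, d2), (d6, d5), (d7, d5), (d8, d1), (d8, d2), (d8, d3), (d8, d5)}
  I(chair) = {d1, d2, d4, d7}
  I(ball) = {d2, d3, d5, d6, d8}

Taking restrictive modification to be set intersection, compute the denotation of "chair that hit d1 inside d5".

{d2, d7}

⟦that hit d1⟧ = {x : ⟨x, d1⟩ ∈ ⟦hit⟧} = {d1, d2, d6, d7}
⟦inside d5⟧ = {x : ⟨x, d5⟩ ∈ ⟦inside⟧} = {d2, d3, d4, d6, d7, d8}
⟦chair⟧ = {d1, d2, d4, d7}
… ∩ ⟦that hit d1⟧ = {d1, d2, d4, d7} ∩ {d1, d2, d6, d7} = {d1, d2, d7}
… ∩ ⟦inside d5⟧ = {d1, d2, d7} ∩ {d2, d3, d4, d6, d7, d8} = {d2, d7}
So ⟦chair that hit d1 inside d5⟧ = {d2, d7}.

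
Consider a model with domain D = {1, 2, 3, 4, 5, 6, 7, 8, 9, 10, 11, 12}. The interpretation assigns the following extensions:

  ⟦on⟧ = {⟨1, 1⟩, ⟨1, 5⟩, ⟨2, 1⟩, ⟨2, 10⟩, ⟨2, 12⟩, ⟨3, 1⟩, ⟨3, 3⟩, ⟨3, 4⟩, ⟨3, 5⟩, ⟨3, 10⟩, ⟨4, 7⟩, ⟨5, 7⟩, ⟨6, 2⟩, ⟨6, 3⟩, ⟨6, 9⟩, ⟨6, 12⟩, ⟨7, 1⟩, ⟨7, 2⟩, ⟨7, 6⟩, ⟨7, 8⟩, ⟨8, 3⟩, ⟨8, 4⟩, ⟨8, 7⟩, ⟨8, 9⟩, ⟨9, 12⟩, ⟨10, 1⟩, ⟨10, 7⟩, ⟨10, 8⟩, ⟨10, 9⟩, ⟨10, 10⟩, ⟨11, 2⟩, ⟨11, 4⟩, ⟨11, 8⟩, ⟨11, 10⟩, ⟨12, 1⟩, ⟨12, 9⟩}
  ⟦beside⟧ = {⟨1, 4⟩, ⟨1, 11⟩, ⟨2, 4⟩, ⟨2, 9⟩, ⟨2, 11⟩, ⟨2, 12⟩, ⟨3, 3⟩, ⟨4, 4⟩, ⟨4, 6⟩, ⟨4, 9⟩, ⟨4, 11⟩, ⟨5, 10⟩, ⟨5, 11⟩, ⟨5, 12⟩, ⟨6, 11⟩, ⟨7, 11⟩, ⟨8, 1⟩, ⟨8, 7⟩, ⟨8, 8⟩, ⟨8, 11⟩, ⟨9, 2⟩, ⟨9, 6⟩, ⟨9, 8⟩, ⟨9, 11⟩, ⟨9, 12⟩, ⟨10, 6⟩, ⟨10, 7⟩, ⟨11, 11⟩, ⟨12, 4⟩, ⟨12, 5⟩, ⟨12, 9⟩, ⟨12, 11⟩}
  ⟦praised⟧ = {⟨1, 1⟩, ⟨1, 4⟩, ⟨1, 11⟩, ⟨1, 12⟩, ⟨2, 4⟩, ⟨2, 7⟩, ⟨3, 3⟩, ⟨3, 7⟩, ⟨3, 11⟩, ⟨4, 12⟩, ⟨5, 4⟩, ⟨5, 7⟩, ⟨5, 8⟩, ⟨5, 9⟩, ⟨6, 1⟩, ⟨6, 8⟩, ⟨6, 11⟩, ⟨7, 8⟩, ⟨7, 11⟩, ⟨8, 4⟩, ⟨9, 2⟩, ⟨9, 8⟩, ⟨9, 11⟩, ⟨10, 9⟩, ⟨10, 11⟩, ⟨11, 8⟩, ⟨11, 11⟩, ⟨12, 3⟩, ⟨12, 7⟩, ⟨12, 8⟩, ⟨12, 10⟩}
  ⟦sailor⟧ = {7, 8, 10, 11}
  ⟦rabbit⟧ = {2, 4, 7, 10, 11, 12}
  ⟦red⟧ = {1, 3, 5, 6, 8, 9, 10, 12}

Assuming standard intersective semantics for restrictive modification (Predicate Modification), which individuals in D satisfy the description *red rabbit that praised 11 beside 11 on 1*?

⟦that praised 11⟧ = {x : ⟨x, 11⟩ ∈ ⟦praised⟧} = {1, 3, 6, 7, 9, 10, 11}
⟦beside 11⟧ = {x : ⟨x, 11⟩ ∈ ⟦beside⟧} = {1, 2, 4, 5, 6, 7, 8, 9, 11, 12}
⟦on 1⟧ = {x : ⟨x, 1⟩ ∈ ⟦on⟧} = {1, 2, 3, 7, 10, 12}
⟦rabbit⟧ = {2, 4, 7, 10, 11, 12}
… ∩ ⟦that praised 11⟧ = {2, 4, 7, 10, 11, 12} ∩ {1, 3, 6, 7, 9, 10, 11} = {7, 10, 11}
… ∩ ⟦beside 11⟧ = {7, 10, 11} ∩ {1, 2, 4, 5, 6, 7, 8, 9, 11, 12} = {7, 11}
… ∩ ⟦on 1⟧ = {7, 11} ∩ {1, 2, 3, 7, 10, 12} = {7}
… ∩ ⟦red⟧ = {7} ∩ {1, 3, 5, 6, 8, 9, 10, 12} = ∅
So ⟦red rabbit that praised 11 beside 11 on 1⟧ = { }.

{ }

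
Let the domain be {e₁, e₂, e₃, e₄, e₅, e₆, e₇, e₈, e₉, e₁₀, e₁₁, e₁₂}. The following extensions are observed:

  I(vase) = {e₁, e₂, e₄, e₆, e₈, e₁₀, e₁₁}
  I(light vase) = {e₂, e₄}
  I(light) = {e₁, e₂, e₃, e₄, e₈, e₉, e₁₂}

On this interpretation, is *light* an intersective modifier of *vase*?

no

⟦light⟧ ∩ ⟦vase⟧ = {e₁, e₂, e₃, e₄, e₈, e₉, e₁₂} ∩ {e₁, e₂, e₄, e₆, e₈, e₁₀, e₁₁} = {e₁, e₂, e₄, e₈}
Observed ⟦light vase⟧ = {e₂, e₄}.
These differ, so the modifier is not intersective in this model.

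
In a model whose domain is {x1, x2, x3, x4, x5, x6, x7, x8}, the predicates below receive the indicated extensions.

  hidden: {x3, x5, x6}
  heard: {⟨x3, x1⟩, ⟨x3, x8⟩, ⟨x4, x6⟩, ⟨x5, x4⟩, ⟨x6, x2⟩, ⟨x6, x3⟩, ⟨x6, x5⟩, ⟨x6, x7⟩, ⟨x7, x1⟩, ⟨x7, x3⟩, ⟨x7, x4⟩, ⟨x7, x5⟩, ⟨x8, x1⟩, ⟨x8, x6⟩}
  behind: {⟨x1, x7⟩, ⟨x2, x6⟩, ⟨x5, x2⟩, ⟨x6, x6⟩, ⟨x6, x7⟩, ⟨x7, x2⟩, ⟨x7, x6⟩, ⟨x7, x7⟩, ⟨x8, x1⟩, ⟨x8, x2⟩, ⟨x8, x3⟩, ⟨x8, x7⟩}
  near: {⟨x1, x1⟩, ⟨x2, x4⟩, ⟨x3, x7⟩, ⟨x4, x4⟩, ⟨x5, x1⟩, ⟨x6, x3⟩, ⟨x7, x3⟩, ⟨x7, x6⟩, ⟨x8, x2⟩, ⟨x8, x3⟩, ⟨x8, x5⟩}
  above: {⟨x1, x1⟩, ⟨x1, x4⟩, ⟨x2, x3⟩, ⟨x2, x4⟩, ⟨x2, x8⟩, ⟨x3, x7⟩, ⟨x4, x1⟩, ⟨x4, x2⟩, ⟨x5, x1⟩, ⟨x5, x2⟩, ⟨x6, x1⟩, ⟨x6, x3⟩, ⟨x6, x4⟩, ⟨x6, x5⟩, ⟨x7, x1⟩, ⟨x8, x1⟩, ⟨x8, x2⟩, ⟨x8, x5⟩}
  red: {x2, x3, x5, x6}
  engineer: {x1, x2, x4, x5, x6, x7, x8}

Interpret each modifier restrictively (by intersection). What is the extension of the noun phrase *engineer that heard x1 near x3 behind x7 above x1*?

⟦that heard x1⟧ = {x : ⟨x, x1⟩ ∈ ⟦heard⟧} = {x3, x7, x8}
⟦near x3⟧ = {x : ⟨x, x3⟩ ∈ ⟦near⟧} = {x6, x7, x8}
⟦behind x7⟧ = {x : ⟨x, x7⟩ ∈ ⟦behind⟧} = {x1, x6, x7, x8}
⟦above x1⟧ = {x : ⟨x, x1⟩ ∈ ⟦above⟧} = {x1, x4, x5, x6, x7, x8}
⟦engineer⟧ = {x1, x2, x4, x5, x6, x7, x8}
… ∩ ⟦that heard x1⟧ = {x1, x2, x4, x5, x6, x7, x8} ∩ {x3, x7, x8} = {x7, x8}
… ∩ ⟦near x3⟧ = {x7, x8} ∩ {x6, x7, x8} = {x7, x8}
… ∩ ⟦behind x7⟧ = {x7, x8} ∩ {x1, x6, x7, x8} = {x7, x8}
… ∩ ⟦above x1⟧ = {x7, x8} ∩ {x1, x4, x5, x6, x7, x8} = {x7, x8}
So ⟦engineer that heard x1 near x3 behind x7 above x1⟧ = {x7, x8}.

{x7, x8}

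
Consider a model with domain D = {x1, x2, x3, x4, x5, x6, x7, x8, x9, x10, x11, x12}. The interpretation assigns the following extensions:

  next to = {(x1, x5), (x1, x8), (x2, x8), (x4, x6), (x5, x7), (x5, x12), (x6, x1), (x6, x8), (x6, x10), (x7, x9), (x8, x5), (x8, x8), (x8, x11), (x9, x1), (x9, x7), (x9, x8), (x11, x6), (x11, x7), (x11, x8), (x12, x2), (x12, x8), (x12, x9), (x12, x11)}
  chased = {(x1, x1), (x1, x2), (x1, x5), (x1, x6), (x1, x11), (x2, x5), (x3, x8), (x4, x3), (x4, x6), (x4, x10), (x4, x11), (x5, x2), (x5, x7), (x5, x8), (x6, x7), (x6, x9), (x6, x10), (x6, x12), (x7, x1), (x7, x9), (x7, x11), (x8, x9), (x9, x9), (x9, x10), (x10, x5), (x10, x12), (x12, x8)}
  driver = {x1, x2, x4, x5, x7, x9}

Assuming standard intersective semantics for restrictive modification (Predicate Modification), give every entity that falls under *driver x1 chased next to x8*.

{x1, x2}

⟦x1 chased⟧ = {x : ⟨x1, x⟩ ∈ ⟦chased⟧} = {x1, x2, x5, x6, x11}
⟦next to x8⟧ = {x : ⟨x, x8⟩ ∈ ⟦next to⟧} = {x1, x2, x6, x8, x9, x11, x12}
⟦driver⟧ = {x1, x2, x4, x5, x7, x9}
… ∩ ⟦x1 chased⟧ = {x1, x2, x4, x5, x7, x9} ∩ {x1, x2, x5, x6, x11} = {x1, x2, x5}
… ∩ ⟦next to x8⟧ = {x1, x2, x5} ∩ {x1, x2, x6, x8, x9, x11, x12} = {x1, x2}
So ⟦driver x1 chased next to x8⟧ = {x1, x2}.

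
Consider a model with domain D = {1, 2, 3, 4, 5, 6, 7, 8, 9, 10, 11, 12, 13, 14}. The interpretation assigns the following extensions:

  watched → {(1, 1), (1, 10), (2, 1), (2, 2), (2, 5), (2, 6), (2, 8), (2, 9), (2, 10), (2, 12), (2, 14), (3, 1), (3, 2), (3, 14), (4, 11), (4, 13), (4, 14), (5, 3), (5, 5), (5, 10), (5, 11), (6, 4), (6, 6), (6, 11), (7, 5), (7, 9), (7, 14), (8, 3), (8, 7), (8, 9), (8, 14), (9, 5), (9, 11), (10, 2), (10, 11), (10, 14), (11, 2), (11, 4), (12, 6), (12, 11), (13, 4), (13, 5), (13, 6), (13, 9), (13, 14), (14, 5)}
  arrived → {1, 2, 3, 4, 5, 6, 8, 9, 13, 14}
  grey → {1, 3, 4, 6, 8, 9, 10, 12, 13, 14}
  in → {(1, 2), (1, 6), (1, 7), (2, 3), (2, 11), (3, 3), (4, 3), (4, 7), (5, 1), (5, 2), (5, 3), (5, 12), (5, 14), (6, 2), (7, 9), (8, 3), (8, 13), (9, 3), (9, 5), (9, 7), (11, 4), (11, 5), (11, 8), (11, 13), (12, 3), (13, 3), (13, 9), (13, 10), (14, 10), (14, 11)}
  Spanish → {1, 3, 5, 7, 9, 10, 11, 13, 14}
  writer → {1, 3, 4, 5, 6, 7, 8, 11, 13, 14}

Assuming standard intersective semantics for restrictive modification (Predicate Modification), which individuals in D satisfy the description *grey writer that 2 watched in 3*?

⟦that 2 watched⟧ = {x : ⟨2, x⟩ ∈ ⟦watched⟧} = {1, 2, 5, 6, 8, 9, 10, 12, 14}
⟦in 3⟧ = {x : ⟨x, 3⟩ ∈ ⟦in⟧} = {2, 3, 4, 5, 8, 9, 12, 13}
⟦writer⟧ = {1, 3, 4, 5, 6, 7, 8, 11, 13, 14}
… ∩ ⟦that 2 watched⟧ = {1, 3, 4, 5, 6, 7, 8, 11, 13, 14} ∩ {1, 2, 5, 6, 8, 9, 10, 12, 14} = {1, 5, 6, 8, 14}
… ∩ ⟦in 3⟧ = {1, 5, 6, 8, 14} ∩ {2, 3, 4, 5, 8, 9, 12, 13} = {5, 8}
… ∩ ⟦grey⟧ = {5, 8} ∩ {1, 3, 4, 6, 8, 9, 10, 12, 13, 14} = {8}
So ⟦grey writer that 2 watched in 3⟧ = {8}.

{8}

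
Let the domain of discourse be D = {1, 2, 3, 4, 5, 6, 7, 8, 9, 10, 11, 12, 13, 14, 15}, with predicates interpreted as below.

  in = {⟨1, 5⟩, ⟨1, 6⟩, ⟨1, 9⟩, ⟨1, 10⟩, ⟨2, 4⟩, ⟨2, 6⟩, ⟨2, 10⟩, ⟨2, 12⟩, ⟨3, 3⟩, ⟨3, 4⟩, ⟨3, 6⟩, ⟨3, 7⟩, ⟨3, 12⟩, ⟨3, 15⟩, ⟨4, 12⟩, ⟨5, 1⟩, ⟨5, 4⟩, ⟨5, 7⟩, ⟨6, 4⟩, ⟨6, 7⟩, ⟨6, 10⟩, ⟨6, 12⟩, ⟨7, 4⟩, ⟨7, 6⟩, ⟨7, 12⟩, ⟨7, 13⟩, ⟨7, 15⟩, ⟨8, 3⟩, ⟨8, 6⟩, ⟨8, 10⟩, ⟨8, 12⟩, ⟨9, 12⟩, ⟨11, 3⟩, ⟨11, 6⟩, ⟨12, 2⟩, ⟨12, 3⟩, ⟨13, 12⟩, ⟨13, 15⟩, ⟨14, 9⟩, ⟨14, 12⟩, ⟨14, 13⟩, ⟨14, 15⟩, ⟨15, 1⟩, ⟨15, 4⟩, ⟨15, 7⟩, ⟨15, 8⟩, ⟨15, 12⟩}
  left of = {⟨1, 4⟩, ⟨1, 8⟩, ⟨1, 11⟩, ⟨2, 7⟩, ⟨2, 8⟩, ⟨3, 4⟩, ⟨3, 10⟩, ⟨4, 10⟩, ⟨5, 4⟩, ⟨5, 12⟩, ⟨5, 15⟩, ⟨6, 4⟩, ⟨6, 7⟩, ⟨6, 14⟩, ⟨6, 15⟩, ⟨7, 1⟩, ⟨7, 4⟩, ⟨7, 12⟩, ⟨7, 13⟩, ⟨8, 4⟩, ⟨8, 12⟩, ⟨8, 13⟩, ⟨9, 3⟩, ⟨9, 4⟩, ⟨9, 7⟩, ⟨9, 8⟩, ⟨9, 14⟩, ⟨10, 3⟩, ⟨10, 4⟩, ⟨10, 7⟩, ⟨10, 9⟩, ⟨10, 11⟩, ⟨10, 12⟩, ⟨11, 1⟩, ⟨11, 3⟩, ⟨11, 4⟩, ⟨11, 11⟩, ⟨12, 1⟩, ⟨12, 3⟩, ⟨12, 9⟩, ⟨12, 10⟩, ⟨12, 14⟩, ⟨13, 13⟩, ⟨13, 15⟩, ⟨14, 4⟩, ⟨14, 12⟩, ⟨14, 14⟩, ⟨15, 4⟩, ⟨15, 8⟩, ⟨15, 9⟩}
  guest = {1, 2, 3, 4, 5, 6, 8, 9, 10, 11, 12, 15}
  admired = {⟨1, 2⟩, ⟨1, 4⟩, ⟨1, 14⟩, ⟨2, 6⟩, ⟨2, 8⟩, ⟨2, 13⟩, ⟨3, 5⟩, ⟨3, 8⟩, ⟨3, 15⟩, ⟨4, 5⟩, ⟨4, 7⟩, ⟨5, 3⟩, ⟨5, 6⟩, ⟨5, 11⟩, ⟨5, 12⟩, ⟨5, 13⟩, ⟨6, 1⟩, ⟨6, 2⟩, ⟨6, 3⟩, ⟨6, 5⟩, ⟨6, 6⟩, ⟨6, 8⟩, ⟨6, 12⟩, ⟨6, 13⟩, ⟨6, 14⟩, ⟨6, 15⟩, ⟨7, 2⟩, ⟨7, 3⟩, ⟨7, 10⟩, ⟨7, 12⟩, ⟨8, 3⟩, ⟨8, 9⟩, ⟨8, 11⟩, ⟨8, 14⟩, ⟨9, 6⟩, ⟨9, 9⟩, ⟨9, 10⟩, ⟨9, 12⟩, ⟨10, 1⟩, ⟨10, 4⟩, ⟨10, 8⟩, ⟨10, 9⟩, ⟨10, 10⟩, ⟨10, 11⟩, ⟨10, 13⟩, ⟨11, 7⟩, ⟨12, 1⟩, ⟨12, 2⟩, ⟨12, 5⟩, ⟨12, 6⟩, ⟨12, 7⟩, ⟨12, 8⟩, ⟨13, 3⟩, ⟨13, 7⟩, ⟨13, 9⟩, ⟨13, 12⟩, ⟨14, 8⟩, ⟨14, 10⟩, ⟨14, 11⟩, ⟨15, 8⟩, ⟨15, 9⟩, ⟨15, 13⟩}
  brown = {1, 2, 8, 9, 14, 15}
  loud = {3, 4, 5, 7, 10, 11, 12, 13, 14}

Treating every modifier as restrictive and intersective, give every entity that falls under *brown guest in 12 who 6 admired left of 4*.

⟦in 12⟧ = {x : ⟨x, 12⟩ ∈ ⟦in⟧} = {2, 3, 4, 6, 7, 8, 9, 13, 14, 15}
⟦who 6 admired⟧ = {x : ⟨6, x⟩ ∈ ⟦admired⟧} = {1, 2, 3, 5, 6, 8, 12, 13, 14, 15}
⟦left of 4⟧ = {x : ⟨x, 4⟩ ∈ ⟦left of⟧} = {1, 3, 5, 6, 7, 8, 9, 10, 11, 14, 15}
⟦guest⟧ = {1, 2, 3, 4, 5, 6, 8, 9, 10, 11, 12, 15}
… ∩ ⟦in 12⟧ = {1, 2, 3, 4, 5, 6, 8, 9, 10, 11, 12, 15} ∩ {2, 3, 4, 6, 7, 8, 9, 13, 14, 15} = {2, 3, 4, 6, 8, 9, 15}
… ∩ ⟦who 6 admired⟧ = {2, 3, 4, 6, 8, 9, 15} ∩ {1, 2, 3, 5, 6, 8, 12, 13, 14, 15} = {2, 3, 6, 8, 15}
… ∩ ⟦left of 4⟧ = {2, 3, 6, 8, 15} ∩ {1, 3, 5, 6, 7, 8, 9, 10, 11, 14, 15} = {3, 6, 8, 15}
… ∩ ⟦brown⟧ = {3, 6, 8, 15} ∩ {1, 2, 8, 9, 14, 15} = {8, 15}
So ⟦brown guest in 12 who 6 admired left of 4⟧ = {8, 15}.

{8, 15}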